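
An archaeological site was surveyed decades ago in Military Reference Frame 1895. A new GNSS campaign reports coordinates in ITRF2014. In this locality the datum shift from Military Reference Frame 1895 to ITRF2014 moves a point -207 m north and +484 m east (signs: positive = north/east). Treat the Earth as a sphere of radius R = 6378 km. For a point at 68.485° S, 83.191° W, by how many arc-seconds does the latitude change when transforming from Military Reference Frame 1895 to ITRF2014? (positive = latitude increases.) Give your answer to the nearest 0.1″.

On a sphere of radius R, 1 rad of latitude = R, so Δφ = ΔN / R = -207.0 / 6378000 = -3.2455e-05 rad = -6.694″.

Δφ = -6.7″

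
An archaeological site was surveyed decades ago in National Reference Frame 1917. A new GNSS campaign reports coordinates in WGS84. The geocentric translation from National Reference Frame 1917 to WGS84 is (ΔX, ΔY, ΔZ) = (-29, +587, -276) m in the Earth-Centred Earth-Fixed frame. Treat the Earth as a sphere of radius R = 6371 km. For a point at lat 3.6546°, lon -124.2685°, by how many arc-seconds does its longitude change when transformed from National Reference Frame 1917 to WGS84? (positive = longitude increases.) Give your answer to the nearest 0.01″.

Δλ = -11.50″

sin φ = 0.063742, cos φ = 0.997966, sin λ = -0.826408, cos λ = -0.563072.
East component: ΔE = −sin λ·ΔX + cos λ·ΔY = −(-0.826408)(-29) + (-0.563072)(587) = -354.49 m.
1° of latitude spans πR/180 = 111195 m; at latitude φ, 1° of longitude spans that × cos φ = 110968.8 m, so Δλ = -354.49 / 110968.8 × 3600 = -11.500″.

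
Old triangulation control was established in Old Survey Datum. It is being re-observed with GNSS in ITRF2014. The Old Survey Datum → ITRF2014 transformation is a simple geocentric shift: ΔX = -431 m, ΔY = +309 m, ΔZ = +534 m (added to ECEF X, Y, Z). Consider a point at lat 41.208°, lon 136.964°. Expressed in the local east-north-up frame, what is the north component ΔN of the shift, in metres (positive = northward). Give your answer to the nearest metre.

The local north axis is (−sin φ cos λ, −sin φ sin λ, cos φ), giving ΔN = -207.539 − 138.926 + 401.740 = 55.28 m.

ΔN = 55 m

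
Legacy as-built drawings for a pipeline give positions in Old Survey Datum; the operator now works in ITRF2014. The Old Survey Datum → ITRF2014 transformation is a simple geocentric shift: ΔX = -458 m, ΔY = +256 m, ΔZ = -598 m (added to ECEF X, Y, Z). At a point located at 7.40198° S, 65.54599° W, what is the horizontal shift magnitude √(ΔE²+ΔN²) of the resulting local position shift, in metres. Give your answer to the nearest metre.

718 m

At φ = -7.40198°, λ = -65.54599°: sin φ = -0.128830, cos φ = 0.991667, sin λ = -0.910294, cos λ = 0.413963.
ΔE = −sin λ·ΔX + cos λ·ΔY = −(-0.910294)·(-458) + (0.413963)·(256) = -310.94 m.
ΔN = −sin φ cos λ·ΔX − sin φ sin λ·ΔY + cos φ·ΔZ = −(-0.128830)(0.413963)(-458) − (-0.128830)(-0.910294)(256) + (0.991667)(-598) = -647.46 m.
Horizontal magnitude = √(ΔE² + ΔN²) = √((-310.94)² + (-647.46)²) = 718.26 m.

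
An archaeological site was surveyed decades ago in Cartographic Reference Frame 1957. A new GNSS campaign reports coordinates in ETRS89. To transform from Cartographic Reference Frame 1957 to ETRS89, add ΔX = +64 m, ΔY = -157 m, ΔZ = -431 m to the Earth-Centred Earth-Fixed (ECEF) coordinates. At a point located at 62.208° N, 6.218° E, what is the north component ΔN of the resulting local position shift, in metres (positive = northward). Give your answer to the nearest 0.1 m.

At φ = 62.208°, λ = 6.218°: sin φ = 0.884646, cos φ = 0.466263, sin λ = 0.108312, cos λ = 0.994117.
ΔN = −sin φ cos λ·ΔX − sin φ sin λ·ΔY + cos φ·ΔZ = −(0.884646)(0.994117)(64) − (0.884646)(0.108312)(-157) + (0.466263)(-431) = -242.20 m.

ΔN = -242.2 m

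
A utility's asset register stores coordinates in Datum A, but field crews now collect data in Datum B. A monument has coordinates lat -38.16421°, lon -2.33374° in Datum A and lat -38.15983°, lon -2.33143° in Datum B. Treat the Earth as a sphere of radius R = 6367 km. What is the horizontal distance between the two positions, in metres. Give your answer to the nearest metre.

Δφ = -38.15983° − -38.16421° = +0.00438°; Δλ = -2.33143° − -2.33374° = +0.00231°.
1° along a meridian = πR/180 = 111125 m.
ΔN = Δφ × 111125 = 486.7 m; ΔE = Δλ × 111125 × cos(-38.16421°) = +0.00231 × 111125 × 0.786243 = 201.8 m.
Distance = √(ΔE² + ΔN²) = √(201.8² + 486.7²) = 526.9 m.

527 m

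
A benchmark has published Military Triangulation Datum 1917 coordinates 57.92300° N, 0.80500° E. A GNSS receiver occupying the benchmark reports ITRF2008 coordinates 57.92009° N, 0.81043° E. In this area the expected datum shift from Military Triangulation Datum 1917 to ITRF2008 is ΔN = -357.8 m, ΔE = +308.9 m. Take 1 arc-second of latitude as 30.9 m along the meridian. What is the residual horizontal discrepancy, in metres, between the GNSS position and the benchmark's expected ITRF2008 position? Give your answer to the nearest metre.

36 m

Observed coordinate differences: Δφ = -0.00291°, Δλ = +0.00543°.
Converting to metres (1° lat = 111240 m, cos φ = 0.531058): observed ΔN = -323.7 m, observed ΔE = 320.8 m.
Subtracting the expected shift leaves a residual of -323.7 − (-357.8) = 34.1 m north and 320.8 − (308.9) = 11.9 m east.
Residual distance = √(34.1² + 11.9²) = 36.1 m.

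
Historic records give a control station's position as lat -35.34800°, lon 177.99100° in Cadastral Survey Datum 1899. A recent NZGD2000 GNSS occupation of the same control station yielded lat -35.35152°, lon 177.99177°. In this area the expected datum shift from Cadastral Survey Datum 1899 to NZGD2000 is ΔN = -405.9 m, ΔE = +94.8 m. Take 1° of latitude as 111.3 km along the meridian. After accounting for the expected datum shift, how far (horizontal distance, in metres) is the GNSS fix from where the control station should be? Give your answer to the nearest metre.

29 m

Observed coordinate differences: Δφ = -0.00352°, Δλ = +0.00077°.
Converting to metres (1° lat = 111300 m, cos φ = 0.815653): observed ΔN = -391.8 m, observed ΔE = 69.9 m.
Subtracting the expected shift leaves a residual of -391.8 − (-405.9) = 14.1 m north and 69.9 − (94.8) = -24.9 m east.
Residual distance = √(14.1² + (-24.9)²) = 28.6 m.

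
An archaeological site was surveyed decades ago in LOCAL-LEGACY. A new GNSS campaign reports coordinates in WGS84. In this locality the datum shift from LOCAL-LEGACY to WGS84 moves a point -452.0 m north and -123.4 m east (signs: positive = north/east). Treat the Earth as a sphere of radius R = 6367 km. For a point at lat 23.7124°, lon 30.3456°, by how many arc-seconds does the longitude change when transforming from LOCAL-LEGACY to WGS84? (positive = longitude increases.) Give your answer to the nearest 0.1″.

Δλ = -4.4″

At latitude 23.7124°, cos φ = 0.915576.
One radian of longitude at latitude φ spans R cos φ, so Δλ = ΔE / (R cos φ) = -123.4 / (6367000 × 0.915576) = -2.1168e-05 rad = -4.366″.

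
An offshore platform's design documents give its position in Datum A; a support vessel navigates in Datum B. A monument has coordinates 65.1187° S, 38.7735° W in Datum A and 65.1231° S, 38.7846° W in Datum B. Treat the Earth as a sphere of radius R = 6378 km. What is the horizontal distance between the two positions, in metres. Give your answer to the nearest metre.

714 m

Δφ = -65.1231° − -65.1187° = -0.0044°; Δλ = -38.7846° − -38.7735° = -0.0111°.
1° along a meridian = πR/180 = 111317 m.
ΔN = Δφ × 111317 = -489.8 m; ΔE = Δλ × 111317 × cos(-65.1187°) = -0.0111 × 111317 × 0.420740 = -519.9 m.
Distance = √(ΔE² + ΔN²) = √((-519.9)² + (-489.8)²) = 714.3 m.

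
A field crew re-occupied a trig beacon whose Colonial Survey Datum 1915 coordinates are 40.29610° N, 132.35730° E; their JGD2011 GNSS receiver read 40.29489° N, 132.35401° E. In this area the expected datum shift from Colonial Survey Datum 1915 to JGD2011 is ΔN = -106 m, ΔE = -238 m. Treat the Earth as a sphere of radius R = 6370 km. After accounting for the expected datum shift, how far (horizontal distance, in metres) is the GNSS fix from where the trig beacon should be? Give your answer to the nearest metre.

Observed coordinate differences: Δφ = -0.00121°, Δλ = -0.00329°.
Converting to metres (1° lat = 111177 m, cos φ = 0.762712): observed ΔN = -134.5 m, observed ΔE = -279.0 m.
Subtracting the expected shift leaves a residual of -134.5 − (-106) = -28.5 m north and -279.0 − (-238) = -41.0 m east.
Residual distance = √((-28.5)² + (-41.0)²) = 49.9 m.

50 m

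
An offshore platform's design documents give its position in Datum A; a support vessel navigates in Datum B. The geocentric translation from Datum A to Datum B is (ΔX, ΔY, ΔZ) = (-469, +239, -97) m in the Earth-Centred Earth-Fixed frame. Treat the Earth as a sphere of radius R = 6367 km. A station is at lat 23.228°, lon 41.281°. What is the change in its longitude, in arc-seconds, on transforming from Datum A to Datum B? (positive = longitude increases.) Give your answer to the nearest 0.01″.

Δλ = 17.24″

sin φ = 0.394391, cos φ = 0.918943, sin λ = 0.659753, cos λ = 0.751483.
East component: ΔE = −sin λ·ΔX + cos λ·ΔY = −(0.659753)(-469) + (0.751483)(239) = 489.03 m.
1° of latitude spans πR/180 = 111125 m; at latitude φ, 1° of longitude spans that × cos φ = 102117.6 m, so Δλ = 489.03 / 102117.6 × 3600 = 17.240″.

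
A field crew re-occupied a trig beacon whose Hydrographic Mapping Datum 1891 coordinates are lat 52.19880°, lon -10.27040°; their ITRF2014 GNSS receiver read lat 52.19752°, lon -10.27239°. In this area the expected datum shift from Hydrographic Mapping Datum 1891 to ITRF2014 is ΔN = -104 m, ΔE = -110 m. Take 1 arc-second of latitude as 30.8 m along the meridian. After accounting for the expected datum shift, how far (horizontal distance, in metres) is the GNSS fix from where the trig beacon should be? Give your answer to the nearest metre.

46 m

Observed coordinate differences: Δφ = -0.00128°, Δλ = -0.00199°.
Converting to metres (1° lat = 110880 m, cos φ = 0.612924): observed ΔN = -141.9 m, observed ΔE = -135.2 m.
Subtracting the expected shift leaves a residual of -141.9 − (-104) = -37.9 m north and -135.2 − (-110) = -25.2 m east.
Residual distance = √((-37.9)² + (-25.2)²) = 45.6 m.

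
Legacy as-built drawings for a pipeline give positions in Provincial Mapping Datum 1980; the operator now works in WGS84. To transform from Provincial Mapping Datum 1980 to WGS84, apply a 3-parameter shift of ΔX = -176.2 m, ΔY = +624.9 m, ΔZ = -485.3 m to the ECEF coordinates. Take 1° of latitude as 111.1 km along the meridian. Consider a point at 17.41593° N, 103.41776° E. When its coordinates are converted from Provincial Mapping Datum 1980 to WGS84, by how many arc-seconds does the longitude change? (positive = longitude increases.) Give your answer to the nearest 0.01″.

sin φ = 0.299306, cos φ = 0.954157, sin λ = 0.972704, cos λ = -0.232049.
East component: ΔE = −sin λ·ΔX + cos λ·ΔY = −(0.972704)(-176.2) + (-0.232049)(624.9) = 26.38 m.
1° of latitude spans 111100 m; at latitude φ, 1° of longitude spans that × cos φ = 106006.9 m, so Δλ = 26.38 / 106006.9 × 3600 = 0.896″.

Δλ = 0.90″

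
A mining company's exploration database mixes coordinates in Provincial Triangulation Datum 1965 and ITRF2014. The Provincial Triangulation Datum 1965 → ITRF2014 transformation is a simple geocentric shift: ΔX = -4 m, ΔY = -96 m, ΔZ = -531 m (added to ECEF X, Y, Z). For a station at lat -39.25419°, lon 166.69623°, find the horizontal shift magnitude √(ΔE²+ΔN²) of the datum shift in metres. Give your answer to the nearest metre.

The local east axis at (φ, λ) is (−sin λ, cos λ, 0), so ΔE = −sin(166.69623°)·(-4) + cos(166.69623°)·(-96) = 94.34 m.
The local north axis is (−sin φ cos λ, −sin φ sin λ, cos φ), giving ΔN = 2.463 − 13.978 − 411.178 = -422.69 m.
Horizontal magnitude = √(ΔE² + ΔN²) = √(94.34² + (-422.69)²) = 433.09 m.

433 m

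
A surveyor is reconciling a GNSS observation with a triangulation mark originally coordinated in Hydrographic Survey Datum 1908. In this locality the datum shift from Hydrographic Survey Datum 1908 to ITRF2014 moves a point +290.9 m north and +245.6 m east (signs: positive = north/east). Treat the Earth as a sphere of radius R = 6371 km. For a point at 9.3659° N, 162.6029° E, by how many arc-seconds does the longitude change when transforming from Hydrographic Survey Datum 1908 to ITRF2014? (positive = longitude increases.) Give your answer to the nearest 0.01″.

At latitude 9.3659°, cos φ = 0.986669.
One radian of longitude at latitude φ spans R cos φ, so Δλ = ΔE / (R cos φ) = 245.6 / (6371000 × 0.986669) = 3.9071e-05 rad = 8.059″.

Δλ = 8.06″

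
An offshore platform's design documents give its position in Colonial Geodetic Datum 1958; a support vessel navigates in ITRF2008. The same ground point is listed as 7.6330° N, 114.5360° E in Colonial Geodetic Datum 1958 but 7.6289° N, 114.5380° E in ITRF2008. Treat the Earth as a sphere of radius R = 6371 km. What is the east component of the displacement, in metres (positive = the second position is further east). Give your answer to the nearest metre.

ΔE = 220 m

Δφ = 7.6289° − 7.6330° = -0.0041°; Δλ = 114.5380° − 114.5360° = +0.0020°.
1° along a meridian = πR/180 = 111195 m.
ΔN = Δφ × 111195 = -455.9 m; ΔE = Δλ × 111195 × cos(7.6330°) = +0.0020 × 111195 × 0.991139 = 220.4 m.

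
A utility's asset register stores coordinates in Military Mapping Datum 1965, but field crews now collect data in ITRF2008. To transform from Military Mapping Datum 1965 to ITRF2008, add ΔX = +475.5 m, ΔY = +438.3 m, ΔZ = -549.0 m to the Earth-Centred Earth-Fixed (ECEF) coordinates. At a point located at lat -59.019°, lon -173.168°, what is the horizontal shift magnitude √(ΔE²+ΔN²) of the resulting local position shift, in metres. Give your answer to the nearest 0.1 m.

At φ = -59.019°, λ = -173.168°: sin φ = -0.857338, cos φ = 0.514754, sin λ = -0.118959, cos λ = -0.992899.
ΔE = −sin λ·ΔX + cos λ·ΔY = −(-0.118959)·(475.5) + (-0.992899)·(438.3) = -378.62 m.
ΔN = −sin φ cos λ·ΔX − sin φ sin λ·ΔY + cos φ·ΔZ = −(-0.857338)(-0.992899)(475.5) − (-0.857338)(-0.118959)(438.3) + (0.514754)(-549.0) = -732.07 m.
Horizontal magnitude = √(ΔE² + ΔN²) = √((-378.62)² + (-732.07)²) = 824.19 m.

824.2 m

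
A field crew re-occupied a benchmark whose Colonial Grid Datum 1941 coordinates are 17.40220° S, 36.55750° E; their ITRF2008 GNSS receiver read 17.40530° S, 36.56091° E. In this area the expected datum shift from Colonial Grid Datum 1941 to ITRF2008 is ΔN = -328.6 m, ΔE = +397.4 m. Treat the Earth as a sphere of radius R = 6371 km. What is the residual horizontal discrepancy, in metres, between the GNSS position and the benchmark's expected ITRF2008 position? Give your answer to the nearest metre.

Observed coordinate differences: Δφ = -0.00310°, Δλ = +0.00341°.
Converting to metres (1° lat = 111195 m, cos φ = 0.954229): observed ΔN = -344.7 m, observed ΔE = 361.8 m.
Subtracting the expected shift leaves a residual of -344.7 − (-328.6) = -16.1 m north and 361.8 − (397.4) = -35.6 m east.
Residual distance = √((-16.1)² + (-35.6)²) = 39.1 m.

39 m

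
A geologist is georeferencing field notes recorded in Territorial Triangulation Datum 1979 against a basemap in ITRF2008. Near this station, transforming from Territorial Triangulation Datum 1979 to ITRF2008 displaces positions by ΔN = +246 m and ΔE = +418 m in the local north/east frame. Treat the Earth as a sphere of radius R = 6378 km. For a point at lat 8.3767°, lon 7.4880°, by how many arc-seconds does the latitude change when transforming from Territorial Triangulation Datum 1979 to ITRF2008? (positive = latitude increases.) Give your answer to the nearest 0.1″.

On a sphere of radius R, 1 rad of latitude = R, so Δφ = ΔN / R = 246.0 / 6378000 = 3.8570e-05 rad = 7.956″.

Δφ = 8.0″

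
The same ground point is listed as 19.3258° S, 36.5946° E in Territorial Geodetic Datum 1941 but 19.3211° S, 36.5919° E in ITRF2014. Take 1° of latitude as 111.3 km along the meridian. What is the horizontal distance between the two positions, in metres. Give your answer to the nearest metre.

595 m

Δφ = -19.3211° − -19.3258° = +0.0047°; Δλ = 36.5919° − 36.5946° = -0.0027°.
ΔN = Δφ × 111300 = 523.1 m; ΔE = Δλ × 111300 × cos(-19.3258°) = -0.0027 × 111300 × 0.943652 = -283.6 m.
Distance = √(ΔE² + ΔN²) = √((-283.6)² + 523.1²) = 595.0 m.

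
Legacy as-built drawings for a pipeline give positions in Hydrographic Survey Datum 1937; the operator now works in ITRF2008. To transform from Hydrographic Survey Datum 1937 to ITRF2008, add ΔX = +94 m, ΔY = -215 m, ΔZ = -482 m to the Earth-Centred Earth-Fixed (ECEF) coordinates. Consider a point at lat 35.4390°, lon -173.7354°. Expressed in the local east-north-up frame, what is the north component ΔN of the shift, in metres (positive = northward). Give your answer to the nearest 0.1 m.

At φ = 35.4390°, λ = -173.7354°: sin φ = 0.579836, cos φ = 0.814733, sin λ = -0.109120, cos λ = -0.994029.
ΔN = −sin φ cos λ·ΔX − sin φ sin λ·ΔY + cos φ·ΔZ = −(0.579836)(-0.994029)(94) − (0.579836)(-0.109120)(-215) + (0.814733)(-482) = -352.13 m.

ΔN = -352.1 m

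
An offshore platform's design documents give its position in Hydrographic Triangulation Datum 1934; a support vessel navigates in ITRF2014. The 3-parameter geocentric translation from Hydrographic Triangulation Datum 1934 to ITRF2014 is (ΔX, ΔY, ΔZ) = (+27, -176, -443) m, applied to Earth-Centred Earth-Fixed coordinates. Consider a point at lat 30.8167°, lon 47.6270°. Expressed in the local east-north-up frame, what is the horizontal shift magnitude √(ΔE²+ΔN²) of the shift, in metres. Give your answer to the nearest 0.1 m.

At φ = 30.8167°, λ = 47.6270°: sin φ = 0.512293, cos φ = 0.858811, sin λ = 0.738773, cos λ = 0.673954.
ΔE = −sin λ·ΔX + cos λ·ΔY = −(0.738773)·(27) + (0.673954)·(-176) = -138.56 m.
ΔN = −sin φ cos λ·ΔX − sin φ sin λ·ΔY + cos φ·ΔZ = −(0.512293)(0.673954)(27) − (0.512293)(0.738773)(-176) + (0.858811)(-443) = -323.16 m.
Horizontal magnitude = √(ΔE² + ΔN²) = √((-138.56)² + (-323.16)²) = 351.62 m.

351.6 m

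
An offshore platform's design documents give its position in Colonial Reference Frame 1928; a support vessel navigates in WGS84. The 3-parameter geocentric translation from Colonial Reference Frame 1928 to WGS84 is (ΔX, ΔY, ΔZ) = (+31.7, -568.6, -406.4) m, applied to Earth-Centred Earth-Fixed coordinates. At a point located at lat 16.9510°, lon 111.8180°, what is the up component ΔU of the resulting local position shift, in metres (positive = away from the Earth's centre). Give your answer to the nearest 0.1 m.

ΔU = -634.7 m

The local up (radial) axis is (cos φ cos λ, cos φ sin λ, sin φ), giving ΔU = -11.270 − 504.937 − 118.487 = -634.69 m.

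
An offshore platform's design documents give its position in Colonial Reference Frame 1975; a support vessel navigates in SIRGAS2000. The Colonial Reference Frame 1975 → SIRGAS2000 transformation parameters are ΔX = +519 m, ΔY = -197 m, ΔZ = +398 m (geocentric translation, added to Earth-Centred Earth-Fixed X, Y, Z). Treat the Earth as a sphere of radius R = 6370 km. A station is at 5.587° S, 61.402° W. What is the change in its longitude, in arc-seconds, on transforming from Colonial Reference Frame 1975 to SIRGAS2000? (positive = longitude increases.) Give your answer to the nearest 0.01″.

sin φ = -0.097357, cos φ = 0.995250, sin λ = -0.878000, cos λ = 0.478661.
East component: ΔE = −sin λ·ΔX + cos λ·ΔY = −(-0.878000)(519) + (0.478661)(-197) = 361.39 m.
1° of latitude spans πR/180 = 111177 m; at latitude φ, 1° of longitude spans that × cos φ = 110649.3 m, so Δλ = 361.39 / 110649.3 × 3600 = 11.758″.

Δλ = 11.76″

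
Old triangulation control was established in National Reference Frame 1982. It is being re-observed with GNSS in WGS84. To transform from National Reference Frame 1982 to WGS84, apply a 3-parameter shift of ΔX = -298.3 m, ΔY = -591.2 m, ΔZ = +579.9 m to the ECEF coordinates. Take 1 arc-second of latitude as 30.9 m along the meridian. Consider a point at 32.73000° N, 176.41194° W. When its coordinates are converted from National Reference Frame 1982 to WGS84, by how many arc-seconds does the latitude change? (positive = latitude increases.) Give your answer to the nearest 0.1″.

sin φ = 0.540681, cos φ = 0.841228, sin λ = -0.062583, cos λ = -0.998040.
North component: ΔN = −sin φ cos λ·ΔX − sin φ sin λ·ΔY + cos φ·ΔZ = −(0.540681)(-0.998040)(-298.3) − (0.540681)(-0.062583)(-591.2) + (0.841228)(579.9) = 306.85 m.
1° of latitude spans 3600 × 30.90 = 111240 m, so Δφ = 306.85 / 111240 × 3600 = 9.931″.

Δφ = 9.9″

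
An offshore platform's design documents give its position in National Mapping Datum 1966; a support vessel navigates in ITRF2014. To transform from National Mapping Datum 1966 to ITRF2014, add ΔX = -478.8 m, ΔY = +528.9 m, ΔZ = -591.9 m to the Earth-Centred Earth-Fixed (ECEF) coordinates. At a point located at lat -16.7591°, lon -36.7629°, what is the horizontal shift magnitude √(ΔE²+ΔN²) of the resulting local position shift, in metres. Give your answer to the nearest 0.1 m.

The local east axis at (φ, λ) is (−sin λ, cos λ, 0), so ΔE = −sin(-36.7629°)·(-478.8) + cos(-36.7629°)·528.9 = 137.15 m.
The local north axis is (−sin φ cos λ, −sin φ sin λ, cos φ), giving ΔN = -110.603 − 91.276 − 566.759 = -768.64 m.
Horizontal magnitude = √(ΔE² + ΔN²) = √(137.15² + (-768.64)²) = 780.78 m.

780.8 m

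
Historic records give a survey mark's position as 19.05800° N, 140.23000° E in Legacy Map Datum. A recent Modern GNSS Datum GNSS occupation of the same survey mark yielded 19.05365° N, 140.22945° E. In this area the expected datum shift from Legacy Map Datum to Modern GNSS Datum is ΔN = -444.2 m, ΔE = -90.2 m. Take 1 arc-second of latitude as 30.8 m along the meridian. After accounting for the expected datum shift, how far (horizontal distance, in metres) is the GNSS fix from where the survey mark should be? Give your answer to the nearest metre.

50 m

Observed coordinate differences: Δφ = -0.00435°, Δλ = -0.00055°.
Converting to metres (1° lat = 110880 m, cos φ = 0.945189): observed ΔN = -482.3 m, observed ΔE = -57.6 m.
Subtracting the expected shift leaves a residual of -482.3 − (-444.2) = -38.1 m north and -57.6 − (-90.2) = 32.6 m east.
Residual distance = √((-38.1)² + 32.6²) = 50.1 m.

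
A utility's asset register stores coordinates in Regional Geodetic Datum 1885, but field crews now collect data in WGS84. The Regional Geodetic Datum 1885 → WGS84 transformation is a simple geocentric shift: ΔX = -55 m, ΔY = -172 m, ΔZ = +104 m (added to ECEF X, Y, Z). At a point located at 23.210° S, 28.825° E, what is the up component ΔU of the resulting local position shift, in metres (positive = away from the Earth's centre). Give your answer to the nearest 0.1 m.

ΔU = -161.5 m

At φ = -23.210°, λ = 28.825°: sin φ = -0.394102, cos φ = 0.919067, sin λ = 0.482136, cos λ = 0.876096.
ΔU = cos φ cos λ·ΔX + cos φ sin λ·ΔY + sin φ·ΔZ = (0.919067)(0.876096)(-55) + (0.919067)(0.482136)(-172) + (-0.394102)(104) = -161.49 m.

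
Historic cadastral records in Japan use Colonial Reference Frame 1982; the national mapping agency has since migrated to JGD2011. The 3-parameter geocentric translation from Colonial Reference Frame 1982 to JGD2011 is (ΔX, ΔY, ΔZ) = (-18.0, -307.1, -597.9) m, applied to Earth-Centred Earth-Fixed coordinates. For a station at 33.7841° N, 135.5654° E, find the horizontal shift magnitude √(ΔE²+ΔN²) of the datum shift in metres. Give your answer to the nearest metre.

449 m

The local east axis at (φ, λ) is (−sin λ, cos λ, 0), so ΔE = −sin(135.5654°)·(-18.0) + cos(135.5654°)·(-307.1) = 231.89 m.
The local north axis is (−sin φ cos λ, −sin φ sin λ, cos φ), giving ΔN = -7.147 + 119.553 − 496.938 = -384.53 m.
Horizontal magnitude = √(ΔE² + ΔN²) = √(231.89² + (-384.53)²) = 449.04 m.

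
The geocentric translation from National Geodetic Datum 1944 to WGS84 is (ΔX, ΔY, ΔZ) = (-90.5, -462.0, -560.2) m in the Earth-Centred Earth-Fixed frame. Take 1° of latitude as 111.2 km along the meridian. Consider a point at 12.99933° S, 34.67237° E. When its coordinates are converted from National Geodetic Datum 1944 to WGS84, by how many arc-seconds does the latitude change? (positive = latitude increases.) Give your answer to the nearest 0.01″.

sin φ = -0.224940, cos φ = 0.974373, sin λ = 0.568883, cos λ = 0.822418.
North component: ΔN = −sin φ cos λ·ΔX − sin φ sin λ·ΔY + cos φ·ΔZ = −(-0.224940)(0.822418)(-90.5) − (-0.224940)(0.568883)(-462.0) + (0.974373)(-560.2) = -621.71 m.
1° of latitude spans 111200 m, so Δφ = -621.71 / 111200 × 3600 = -20.127″.

Δφ = -20.13″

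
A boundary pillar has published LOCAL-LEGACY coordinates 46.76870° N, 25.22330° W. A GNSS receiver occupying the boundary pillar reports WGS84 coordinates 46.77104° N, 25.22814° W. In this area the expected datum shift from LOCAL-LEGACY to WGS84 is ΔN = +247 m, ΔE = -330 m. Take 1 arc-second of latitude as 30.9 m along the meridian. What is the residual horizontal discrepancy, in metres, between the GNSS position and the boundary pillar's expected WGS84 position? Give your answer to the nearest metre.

41 m

Observed coordinate differences: Δφ = +0.00234°, Δλ = -0.00484°.
Converting to metres (1° lat = 111240 m, cos φ = 0.684945): observed ΔN = 260.3 m, observed ΔE = -368.8 m.
Subtracting the expected shift leaves a residual of 260.3 − (247) = 13.3 m north and -368.8 − (-330) = -38.8 m east.
Residual distance = √(13.3² + (-38.8)²) = 41.0 m.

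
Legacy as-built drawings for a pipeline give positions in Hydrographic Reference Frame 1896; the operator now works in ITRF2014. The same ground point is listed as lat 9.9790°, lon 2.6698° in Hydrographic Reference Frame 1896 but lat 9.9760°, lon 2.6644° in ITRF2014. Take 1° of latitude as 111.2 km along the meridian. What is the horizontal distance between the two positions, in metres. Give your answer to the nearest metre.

679 m

Δφ = 9.9760° − 9.9790° = -0.0030°; Δλ = 2.6644° − 2.6698° = -0.0054°.
ΔN = Δφ × 111200 = -333.6 m; ΔE = Δλ × 111200 × cos(9.9790°) = -0.0054 × 111200 × 0.984871 = -591.4 m.
Distance = √(ΔE² + ΔN²) = √((-591.4)² + (-333.6)²) = 679.0 m.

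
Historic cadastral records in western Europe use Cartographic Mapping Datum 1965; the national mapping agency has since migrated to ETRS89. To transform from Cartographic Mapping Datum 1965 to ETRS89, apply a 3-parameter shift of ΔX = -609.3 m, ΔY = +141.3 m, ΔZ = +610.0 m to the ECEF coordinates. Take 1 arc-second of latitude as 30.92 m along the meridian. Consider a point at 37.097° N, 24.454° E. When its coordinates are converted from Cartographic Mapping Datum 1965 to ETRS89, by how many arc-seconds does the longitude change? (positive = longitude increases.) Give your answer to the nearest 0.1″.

sin φ = 0.603166, cos φ = 0.797616, sin λ = 0.413963, cos λ = 0.910294.
East component: ΔE = −sin λ·ΔX + cos λ·ΔY = −(0.413963)(-609.3) + (0.910294)(141.3) = 380.85 m.
1° of latitude spans 3600 × 30.92 = 111312 m; at latitude φ, 1° of longitude spans that × cos φ = 88784.2 m, so Δλ = 380.85 / 88784.2 × 3600 = 15.443″.

Δλ = 15.4″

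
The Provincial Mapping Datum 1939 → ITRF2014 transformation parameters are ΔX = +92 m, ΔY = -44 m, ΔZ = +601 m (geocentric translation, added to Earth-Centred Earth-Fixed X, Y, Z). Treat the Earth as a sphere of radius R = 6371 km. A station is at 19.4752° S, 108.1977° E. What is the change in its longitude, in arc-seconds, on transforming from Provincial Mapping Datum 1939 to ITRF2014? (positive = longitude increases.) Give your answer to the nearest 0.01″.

Δλ = -2.53″

sin φ = -0.333399, cos φ = 0.942786, sin λ = 0.949985, cos λ = -0.312297.
East component: ΔE = −sin λ·ΔX + cos λ·ΔY = −(0.949985)(92) + (-0.312297)(-44) = -73.66 m.
1° of latitude spans πR/180 = 111195 m; at latitude φ, 1° of longitude spans that × cos φ = 104833.0 m, so Δλ = -73.66 / 104833.0 × 3600 = -2.529″.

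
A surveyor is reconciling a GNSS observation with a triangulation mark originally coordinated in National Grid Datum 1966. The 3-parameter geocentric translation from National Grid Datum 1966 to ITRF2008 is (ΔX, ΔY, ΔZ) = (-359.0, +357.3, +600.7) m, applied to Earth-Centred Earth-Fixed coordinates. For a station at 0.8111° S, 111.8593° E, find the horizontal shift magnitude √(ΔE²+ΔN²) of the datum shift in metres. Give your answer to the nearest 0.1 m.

639.4 m

The local east axis at (φ, λ) is (−sin λ, cos λ, 0), so ΔE = −sin(111.8593°)·(-359.0) + cos(111.8593°)·357.3 = 200.16 m.
The local north axis is (−sin φ cos λ, −sin φ sin λ, cos φ), giving ΔN = 1.892 + 4.694 + 600.640 = 607.23 m.
Horizontal magnitude = √(ΔE² + ΔN²) = √(200.16² + 607.23²) = 639.36 m.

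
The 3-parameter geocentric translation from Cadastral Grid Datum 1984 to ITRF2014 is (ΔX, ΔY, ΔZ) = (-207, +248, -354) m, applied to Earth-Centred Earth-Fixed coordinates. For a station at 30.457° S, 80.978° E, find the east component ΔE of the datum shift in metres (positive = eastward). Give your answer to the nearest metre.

The local east axis at (φ, λ) is (−sin λ, cos λ, 0), so ΔE = −sin(80.978°)·(-207) + cos(80.978°)·248 = 243.33 m.

ΔE = 243 m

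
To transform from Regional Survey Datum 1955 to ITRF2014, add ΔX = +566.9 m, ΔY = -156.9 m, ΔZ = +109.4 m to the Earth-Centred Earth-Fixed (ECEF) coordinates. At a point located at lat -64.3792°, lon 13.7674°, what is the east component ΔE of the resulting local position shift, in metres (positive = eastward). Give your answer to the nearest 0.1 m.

ΔE = -287.3 m

The local east axis at (φ, λ) is (−sin λ, cos λ, 0), so ΔE = −sin(13.7674°)·566.9 + cos(13.7674°)·(-156.9) = -287.30 m.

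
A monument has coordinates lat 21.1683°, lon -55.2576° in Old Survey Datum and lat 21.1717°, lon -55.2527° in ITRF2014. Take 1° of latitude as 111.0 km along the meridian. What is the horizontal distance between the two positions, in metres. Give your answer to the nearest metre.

632 m

Δφ = 21.1717° − 21.1683° = +0.0034°; Δλ = -55.2527° − -55.2576° = +0.0049°.
ΔN = Δφ × 111000 = 377.4 m; ΔE = Δλ × 111000 × cos(21.1683°) = +0.0049 × 111000 × 0.932524 = 507.2 m.
Distance = √(ΔE² + ΔN²) = √(507.2² + 377.4²) = 632.2 m.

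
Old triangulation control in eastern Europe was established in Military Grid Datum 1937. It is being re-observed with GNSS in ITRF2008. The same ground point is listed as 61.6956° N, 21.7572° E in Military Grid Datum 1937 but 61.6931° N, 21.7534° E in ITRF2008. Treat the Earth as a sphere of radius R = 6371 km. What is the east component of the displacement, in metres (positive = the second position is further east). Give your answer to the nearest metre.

Δφ = 61.6931° − 61.6956° = -0.0025°; Δλ = 21.7534° − 21.7572° = -0.0038°.
1° along a meridian = πR/180 = 111195 m.
ΔN = Δφ × 111195 = -278.0 m; ΔE = Δλ × 111195 × cos(61.6956°) = -0.0038 × 111195 × 0.474156 = -200.4 m.

ΔE = -200 m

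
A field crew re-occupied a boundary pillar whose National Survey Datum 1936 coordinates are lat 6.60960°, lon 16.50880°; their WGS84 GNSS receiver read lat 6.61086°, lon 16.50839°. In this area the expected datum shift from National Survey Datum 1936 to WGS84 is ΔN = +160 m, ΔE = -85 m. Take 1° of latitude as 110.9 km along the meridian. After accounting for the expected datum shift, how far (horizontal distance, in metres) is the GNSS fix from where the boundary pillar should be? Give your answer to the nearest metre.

45 m

Observed coordinate differences: Δφ = +0.00126°, Δλ = -0.00041°.
Converting to metres (1° lat = 110900 m, cos φ = 0.993353): observed ΔN = 139.7 m, observed ΔE = -45.2 m.
Subtracting the expected shift leaves a residual of 139.7 − (160) = -20.3 m north and -45.2 − (-85) = 39.8 m east.
Residual distance = √((-20.3)² + 39.8²) = 44.7 m.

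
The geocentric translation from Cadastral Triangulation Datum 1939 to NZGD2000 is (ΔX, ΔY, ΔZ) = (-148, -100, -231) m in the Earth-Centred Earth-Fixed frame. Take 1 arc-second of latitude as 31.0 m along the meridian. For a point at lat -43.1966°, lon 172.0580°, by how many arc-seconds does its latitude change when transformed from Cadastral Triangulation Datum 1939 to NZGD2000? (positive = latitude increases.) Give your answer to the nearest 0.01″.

sin φ = -0.684504, cos φ = 0.729009, sin λ = 0.138171, cos λ = -0.990408.
North component: ΔN = −sin φ cos λ·ΔX − sin φ sin λ·ΔY + cos φ·ΔZ = −(-0.684504)(-0.990408)(-148) − (-0.684504)(0.138171)(-100) + (0.729009)(-231) = -77.52 m.
1° of latitude spans 3600 × 31.00 = 111600 m, so Δφ = -77.52 / 111600 × 3600 = -2.501″.

Δφ = -2.50″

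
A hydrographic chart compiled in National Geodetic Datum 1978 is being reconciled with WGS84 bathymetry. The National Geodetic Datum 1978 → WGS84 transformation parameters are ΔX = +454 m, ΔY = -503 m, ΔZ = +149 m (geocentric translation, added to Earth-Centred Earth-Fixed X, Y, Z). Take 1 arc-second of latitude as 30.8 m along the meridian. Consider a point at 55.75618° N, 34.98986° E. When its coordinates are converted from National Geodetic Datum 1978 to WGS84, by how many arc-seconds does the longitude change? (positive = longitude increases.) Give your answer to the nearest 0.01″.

sin φ = 0.826650, cos φ = 0.562716, sin λ = 0.573431, cos λ = 0.819254.
East component: ΔE = −sin λ·ΔX + cos λ·ΔY = −(0.573431)(454) + (0.819254)(-503) = -672.42 m.
1° of latitude spans 3600 × 30.80 = 110880 m; at latitude φ, 1° of longitude spans that × cos φ = 62393.9 m, so Δλ = -672.42 / 62393.9 × 3600 = -38.797″.

Δλ = -38.80″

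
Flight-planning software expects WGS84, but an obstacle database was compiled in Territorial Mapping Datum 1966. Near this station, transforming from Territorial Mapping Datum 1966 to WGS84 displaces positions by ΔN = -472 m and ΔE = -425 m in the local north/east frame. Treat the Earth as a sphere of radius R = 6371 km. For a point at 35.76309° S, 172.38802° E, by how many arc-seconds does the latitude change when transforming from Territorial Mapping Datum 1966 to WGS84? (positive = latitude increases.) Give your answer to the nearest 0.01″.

On a sphere of radius R, 1 rad of latitude = R, so Δφ = ΔN / R = -472.0 / 6371000 = -7.4086e-05 rad = -15.281″.

Δφ = -15.28″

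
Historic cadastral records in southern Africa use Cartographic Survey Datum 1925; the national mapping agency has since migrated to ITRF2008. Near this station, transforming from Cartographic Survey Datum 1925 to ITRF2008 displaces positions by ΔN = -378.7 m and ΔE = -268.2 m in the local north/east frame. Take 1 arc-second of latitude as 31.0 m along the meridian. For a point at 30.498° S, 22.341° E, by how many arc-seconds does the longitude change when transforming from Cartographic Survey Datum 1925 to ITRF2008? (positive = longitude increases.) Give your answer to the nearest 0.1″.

Δλ = -10.0″

At latitude -30.498°, cos φ = 0.861647.
1″ of longitude at this latitude = 31.00 × cos φ = 26.7111 m, so Δλ = -268.2 / 26.7111 = -10.041″.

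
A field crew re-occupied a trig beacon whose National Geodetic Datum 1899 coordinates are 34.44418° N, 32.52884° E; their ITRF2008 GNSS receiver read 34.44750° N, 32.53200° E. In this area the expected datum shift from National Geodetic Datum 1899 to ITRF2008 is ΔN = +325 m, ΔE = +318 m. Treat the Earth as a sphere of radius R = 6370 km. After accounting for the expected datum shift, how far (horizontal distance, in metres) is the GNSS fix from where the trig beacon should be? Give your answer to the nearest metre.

52 m

Observed coordinate differences: Δφ = +0.00332°, Δλ = +0.00316°.
Converting to metres (1° lat = 111177 m, cos φ = 0.824678): observed ΔN = 369.1 m, observed ΔE = 289.7 m.
Subtracting the expected shift leaves a residual of 369.1 − (325) = 44.1 m north and 289.7 − (318) = -28.3 m east.
Residual distance = √(44.1² + (-28.3)²) = 52.4 m.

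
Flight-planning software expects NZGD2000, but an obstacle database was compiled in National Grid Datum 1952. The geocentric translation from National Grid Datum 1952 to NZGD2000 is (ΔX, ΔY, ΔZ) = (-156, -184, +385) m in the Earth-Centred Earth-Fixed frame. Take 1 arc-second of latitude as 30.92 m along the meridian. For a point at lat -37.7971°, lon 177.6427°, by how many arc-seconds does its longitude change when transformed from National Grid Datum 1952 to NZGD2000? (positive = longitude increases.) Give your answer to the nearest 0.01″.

sin φ = -0.612867, cos φ = 0.790186, sin λ = 0.041131, cos λ = -0.999154.
East component: ΔE = −sin λ·ΔX + cos λ·ΔY = −(0.041131)(-156) + (-0.999154)(-184) = 190.26 m.
1° of latitude spans 3600 × 30.92 = 111312 m; at latitude φ, 1° of longitude spans that × cos φ = 87957.2 m, so Δλ = 190.26 / 87957.2 × 3600 = 7.787″.

Δλ = 7.79″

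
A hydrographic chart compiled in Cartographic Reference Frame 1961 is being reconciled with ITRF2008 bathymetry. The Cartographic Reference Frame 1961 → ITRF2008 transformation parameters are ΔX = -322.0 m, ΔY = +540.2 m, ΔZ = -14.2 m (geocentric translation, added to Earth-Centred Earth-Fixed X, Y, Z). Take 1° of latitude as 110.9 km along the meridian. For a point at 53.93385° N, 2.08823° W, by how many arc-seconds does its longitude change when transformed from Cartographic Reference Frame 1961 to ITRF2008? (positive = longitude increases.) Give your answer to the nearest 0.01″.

sin φ = 0.808338, cos φ = 0.588719, sin λ = -0.036438, cos λ = 0.999336.
East component: ΔE = −sin λ·ΔX + cos λ·ΔY = −(-0.036438)(-322.0) + (0.999336)(540.2) = 528.11 m.
1° of latitude spans 110900 m; at latitude φ, 1° of longitude spans that × cos φ = 65288.9 m, so Δλ = 528.11 / 65288.9 × 3600 = 29.120″.

Δλ = 29.12″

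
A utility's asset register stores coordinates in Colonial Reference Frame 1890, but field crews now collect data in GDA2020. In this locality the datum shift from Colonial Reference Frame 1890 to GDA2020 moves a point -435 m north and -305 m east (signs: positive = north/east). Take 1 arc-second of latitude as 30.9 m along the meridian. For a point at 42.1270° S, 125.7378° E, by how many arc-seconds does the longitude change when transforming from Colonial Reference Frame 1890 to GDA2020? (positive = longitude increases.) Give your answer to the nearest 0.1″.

Δλ = -13.3″

At latitude -42.1270°, cos φ = 0.741660.
1″ of longitude at this latitude = 30.90 × cos φ = 22.9173 m, so Δλ = -305.0 / 22.9173 = -13.309″.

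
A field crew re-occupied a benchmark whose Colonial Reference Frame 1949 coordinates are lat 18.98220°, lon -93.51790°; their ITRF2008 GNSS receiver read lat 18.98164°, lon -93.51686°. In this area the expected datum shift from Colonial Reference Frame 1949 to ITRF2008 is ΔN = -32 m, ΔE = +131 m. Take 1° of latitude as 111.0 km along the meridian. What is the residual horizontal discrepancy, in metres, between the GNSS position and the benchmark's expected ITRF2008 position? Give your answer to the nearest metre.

Observed coordinate differences: Δφ = -0.00056°, Δλ = +0.00104°.
Converting to metres (1° lat = 111000 m, cos φ = 0.945620): observed ΔN = -62.2 m, observed ΔE = 109.2 m.
Subtracting the expected shift leaves a residual of -62.2 − (-32) = -30.2 m north and 109.2 − (131) = -21.8 m east.
Residual distance = √((-30.2)² + (-21.8)²) = 37.2 m.

37 m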